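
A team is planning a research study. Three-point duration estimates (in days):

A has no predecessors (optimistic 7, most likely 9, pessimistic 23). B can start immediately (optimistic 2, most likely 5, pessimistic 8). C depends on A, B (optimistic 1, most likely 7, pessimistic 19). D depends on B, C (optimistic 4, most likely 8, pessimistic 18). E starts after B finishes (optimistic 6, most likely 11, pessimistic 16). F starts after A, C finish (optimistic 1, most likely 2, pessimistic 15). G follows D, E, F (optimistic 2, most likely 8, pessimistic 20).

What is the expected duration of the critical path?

37 days

te_A = (7 + 4·9 + 23)/6 = 66/6 = 11
te_B = (2 + 4·5 + 8)/6 = 30/6 = 5
te_C = (1 + 4·7 + 19)/6 = 48/6 = 8
te_D = (4 + 4·8 + 18)/6 = 54/6 = 9
te_E = (6 + 4·11 + 16)/6 = 66/6 = 11
te_F = (1 + 4·2 + 15)/6 = 24/6 = 4
te_G = (2 + 4·8 + 20)/6 = 54/6 = 9

Forward pass:
ES_A = 0; EF_A = 11
ES_B = 0; EF_B = 5
ES_C = max(EF_A=11, EF_B=5) = 11; EF_C = 11+8 = 19
ES_D = max(EF_B=5, EF_C=19) = 19; EF_D = 19+9 = 28
ES_E = 5; EF_E = 5+11 = 16
ES_F = max(EF_A=11, EF_C=19) = 19; EF_F = 19+4 = 23
ES_G = max(EF_D=28, EF_E=16, EF_F=23) = 28; EF_G = 28+9 = 37
Expected project duration μ = 37 days. Critical path: A → C → D → G.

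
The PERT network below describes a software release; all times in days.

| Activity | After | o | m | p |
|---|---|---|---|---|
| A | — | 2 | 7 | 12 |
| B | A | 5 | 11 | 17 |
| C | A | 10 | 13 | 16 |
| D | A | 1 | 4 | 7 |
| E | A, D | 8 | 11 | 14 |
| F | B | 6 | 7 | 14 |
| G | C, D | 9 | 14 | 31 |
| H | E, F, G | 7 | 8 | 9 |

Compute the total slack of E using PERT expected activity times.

te_A = (2 + 4·7 + 12)/6 = 42/6 = 7
te_B = (5 + 4·11 + 17)/6 = 66/6 = 11
te_C = (10 + 4·13 + 16)/6 = 78/6 = 13
te_D = (1 + 4·4 + 7)/6 = 24/6 = 4
te_E = (8 + 4·11 + 14)/6 = 66/6 = 11
te_F = (6 + 4·7 + 14)/6 = 48/6 = 8
te_G = (9 + 4·14 + 31)/6 = 96/6 = 16
te_H = (7 + 4·8 + 9)/6 = 48/6 = 8

Forward pass:
ES_A = 0; EF_A = 7
ES_B = 7; EF_B = 7+11 = 18
ES_C = 7; EF_C = 7+13 = 20
ES_D = 7; EF_D = 7+4 = 11
ES_E = max(EF_A=7, EF_D=11) = 11; EF_E = 11+11 = 22
ES_F = 18; EF_F = 18+8 = 26
ES_G = max(EF_C=20, EF_D=11) = 20; EF_G = 20+16 = 36
ES_H = max(EF_E=22, EF_F=26, EF_G=36) = 36; EF_H = 36+8 = 44
Expected project duration μ = 44 days. Critical path: A → C → G → H.

Backward pass:
LF_H = 44; LS_H = 44−8 = 36
LF_G = LS_H = 36; LS_G = 36−16 = 20
LF_F = LS_H = 36; LS_F = 36−8 = 28
LF_E = LS_H = 36; LS_E = 36−11 = 25
LF_D = min(LS_E=25, LS_G=20) = 20; LS_D = 20−4 = 16
LF_C = LS_G = 20; LS_C = 20−13 = 7
LF_B = LS_F = 28; LS_B = 28−11 = 17
LF_A = min(LS_B=17, LS_C=7, LS_D=16, LS_E=25) = 7; LS_A = 7−7 = 0
Slack_E = LS_E − ES_E = 25 − 11 = 14

14 days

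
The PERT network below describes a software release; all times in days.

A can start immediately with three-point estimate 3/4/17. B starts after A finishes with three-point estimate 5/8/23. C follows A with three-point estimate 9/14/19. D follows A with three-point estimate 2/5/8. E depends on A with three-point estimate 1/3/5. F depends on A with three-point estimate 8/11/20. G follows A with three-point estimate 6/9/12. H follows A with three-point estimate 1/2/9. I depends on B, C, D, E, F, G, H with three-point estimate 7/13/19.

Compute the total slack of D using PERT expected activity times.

te_A = (3 + 4·4 + 17)/6 = 36/6 = 6
te_B = (5 + 4·8 + 23)/6 = 60/6 = 10
te_C = (9 + 4·14 + 19)/6 = 84/6 = 14
te_D = (2 + 4·5 + 8)/6 = 30/6 = 5
te_E = (1 + 4·3 + 5)/6 = 18/6 = 3
te_F = (8 + 4·11 + 20)/6 = 72/6 = 12
te_G = (6 + 4·9 + 12)/6 = 54/6 = 9
te_H = (1 + 4·2 + 9)/6 = 18/6 = 3
te_I = (7 + 4·13 + 19)/6 = 78/6 = 13

Forward pass:
ES_A = 0; EF_A = 6
ES_B = 6; EF_B = 6+10 = 16
ES_C = 6; EF_C = 6+14 = 20
ES_D = 6; EF_D = 6+5 = 11
ES_E = 6; EF_E = 6+3 = 9
ES_F = 6; EF_F = 6+12 = 18
ES_G = 6; EF_G = 6+9 = 15
ES_H = 6; EF_H = 6+3 = 9
ES_I = max(EF_B=16, EF_C=20, EF_D=11, EF_E=9, EF_F=18, EF_G=15, EF_H=9) = 20; EF_I = 20+13 = 33
Expected project duration μ = 33 days. Critical path: A → C → I.

Backward pass:
LF_I = 33; LS_I = 33−13 = 20
LF_H = LS_I = 20; LS_H = 20−3 = 17
LF_G = LS_I = 20; LS_G = 20−9 = 11
LF_F = LS_I = 20; LS_F = 20−12 = 8
LF_E = LS_I = 20; LS_E = 20−3 = 17
LF_D = LS_I = 20; LS_D = 20−5 = 15
LF_C = LS_I = 20; LS_C = 20−14 = 6
LF_B = LS_I = 20; LS_B = 20−10 = 10
LF_A = min(LS_B=10, LS_C=6, LS_D=15, LS_E=17, LS_F=8, LS_G=11, LS_H=17) = 6; LS_A = 6−6 = 0
Slack_D = LS_D − ES_D = 15 − 6 = 9

9 days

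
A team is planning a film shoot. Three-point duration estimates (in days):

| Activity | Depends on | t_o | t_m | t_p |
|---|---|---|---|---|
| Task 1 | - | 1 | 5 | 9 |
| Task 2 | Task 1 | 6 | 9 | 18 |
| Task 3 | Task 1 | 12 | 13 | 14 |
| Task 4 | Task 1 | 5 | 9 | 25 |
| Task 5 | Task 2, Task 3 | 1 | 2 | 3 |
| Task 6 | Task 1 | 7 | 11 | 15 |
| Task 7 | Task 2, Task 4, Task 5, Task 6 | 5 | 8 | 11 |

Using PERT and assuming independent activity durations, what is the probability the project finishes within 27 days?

te_Task 1 = (1 + 4·5 + 9)/6 = 30/6 = 5; σ²_Task 1 = ((9−1)/6)² = 1.778
te_Task 2 = (6 + 4·9 + 18)/6 = 60/6 = 10; σ²_Task 2 = ((18−6)/6)² = 4.000
te_Task 3 = (12 + 4·13 + 14)/6 = 78/6 = 13; σ²_Task 3 = ((14−12)/6)² = 0.111
te_Task 4 = (5 + 4·9 + 25)/6 = 66/6 = 11; σ²_Task 4 = ((25−5)/6)² = 11.111
te_Task 5 = (1 + 4·2 + 3)/6 = 12/6 = 2; σ²_Task 5 = ((3−1)/6)² = 0.111
te_Task 6 = (7 + 4·11 + 15)/6 = 66/6 = 11; σ²_Task 6 = ((15−7)/6)² = 1.778
te_Task 7 = (5 + 4·8 + 11)/6 = 48/6 = 8; σ²_Task 7 = ((11−5)/6)² = 1.000

Forward pass:
ES_Task 1 = 0; EF_Task 1 = 5
ES_Task 2 = 5; EF_Task 2 = 5+10 = 15
ES_Task 3 = 5; EF_Task 3 = 5+13 = 18
ES_Task 4 = 5; EF_Task 4 = 5+11 = 16
ES_Task 5 = max(EF_Task 2=15, EF_Task 3=18) = 18; EF_Task 5 = 18+2 = 20
ES_Task 6 = 5; EF_Task 6 = 5+11 = 16
ES_Task 7 = max(EF_Task 2=15, EF_Task 4=16, EF_Task 5=20, EF_Task 6=16) = 20; EF_Task 7 = 20+8 = 28
Expected project duration μ = 28 days. Critical path: Task 1 → Task 3 → Task 5 → Task 7.

Variance along critical path = 1.778 + 0.111 + 0.111 + 1.000 = 3.000; σ = √3.000 = 1.732 days.
Z = (27 − 28) / 1.732 = -0.577
P(T ≤ 27) = Φ(-0.577) ≈ 0.282

0.282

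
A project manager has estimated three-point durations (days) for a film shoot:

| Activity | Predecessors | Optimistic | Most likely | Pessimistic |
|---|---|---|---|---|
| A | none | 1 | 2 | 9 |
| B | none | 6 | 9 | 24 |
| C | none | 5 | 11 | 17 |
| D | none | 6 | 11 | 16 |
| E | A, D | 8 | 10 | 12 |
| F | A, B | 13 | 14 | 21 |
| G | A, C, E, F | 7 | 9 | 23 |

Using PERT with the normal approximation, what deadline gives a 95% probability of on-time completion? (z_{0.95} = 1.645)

te_A = (1 + 4·2 + 9)/6 = 18/6 = 3; σ²_A = ((9−1)/6)² = 1.778
te_B = (6 + 4·9 + 24)/6 = 66/6 = 11; σ²_B = ((24−6)/6)² = 9.000
te_C = (5 + 4·11 + 17)/6 = 66/6 = 11; σ²_C = ((17−5)/6)² = 4.000
te_D = (6 + 4·11 + 16)/6 = 66/6 = 11; σ²_D = ((16−6)/6)² = 2.778
te_E = (8 + 4·10 + 12)/6 = 60/6 = 10; σ²_E = ((12−8)/6)² = 0.444
te_F = (13 + 4·14 + 21)/6 = 90/6 = 15; σ²_F = ((21−13)/6)² = 1.778
te_G = (7 + 4·9 + 23)/6 = 66/6 = 11; σ²_G = ((23−7)/6)² = 7.111

Forward pass:
ES_A = 0; EF_A = 3
ES_B = 0; EF_B = 11
ES_C = 0; EF_C = 11
ES_D = 0; EF_D = 11
ES_E = max(EF_A=3, EF_D=11) = 11; EF_E = 11+10 = 21
ES_F = max(EF_A=3, EF_B=11) = 11; EF_F = 11+15 = 26
ES_G = max(EF_A=3, EF_C=11, EF_E=21, EF_F=26) = 26; EF_G = 26+11 = 37
Expected project duration μ = 37 days. Critical path: B → F → G.

Variance along critical path = 9.000 + 1.778 + 7.111 = 17.889; σ = 4.230 days.
D = μ + z·σ = 37 + 1.645·4.230 = 44.0 days

44.0 days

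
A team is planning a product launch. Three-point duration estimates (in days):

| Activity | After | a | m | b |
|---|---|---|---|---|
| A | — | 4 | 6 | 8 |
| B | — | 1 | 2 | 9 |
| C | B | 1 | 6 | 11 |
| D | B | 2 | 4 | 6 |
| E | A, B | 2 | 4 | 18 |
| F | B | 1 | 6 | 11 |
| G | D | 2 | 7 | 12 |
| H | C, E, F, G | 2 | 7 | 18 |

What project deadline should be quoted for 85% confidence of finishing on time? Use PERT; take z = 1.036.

te_A = (4 + 4·6 + 8)/6 = 36/6 = 6; σ²_A = ((8−4)/6)² = 0.444
te_B = (1 + 4·2 + 9)/6 = 18/6 = 3; σ²_B = ((9−1)/6)² = 1.778
te_C = (1 + 4·6 + 11)/6 = 36/6 = 6; σ²_C = ((11−1)/6)² = 2.778
te_D = (2 + 4·4 + 6)/6 = 24/6 = 4; σ²_D = ((6−2)/6)² = 0.444
te_E = (2 + 4·4 + 18)/6 = 36/6 = 6; σ²_E = ((18−2)/6)² = 7.111
te_F = (1 + 4·6 + 11)/6 = 36/6 = 6; σ²_F = ((11−1)/6)² = 2.778
te_G = (2 + 4·7 + 12)/6 = 42/6 = 7; σ²_G = ((12−2)/6)² = 2.778
te_H = (2 + 4·7 + 18)/6 = 48/6 = 8; σ²_H = ((18−2)/6)² = 7.111

Forward pass:
ES_A = 0; EF_A = 6
ES_B = 0; EF_B = 3
ES_C = 3; EF_C = 3+6 = 9
ES_D = 3; EF_D = 3+4 = 7
ES_E = max(EF_A=6, EF_B=3) = 6; EF_E = 6+6 = 12
ES_F = 3; EF_F = 3+6 = 9
ES_G = 7; EF_G = 7+7 = 14
ES_H = max(EF_C=9, EF_E=12, EF_F=9, EF_G=14) = 14; EF_H = 14+8 = 22
Expected project duration μ = 22 days. Critical path: B → D → G → H.

Variance along critical path = 1.778 + 0.444 + 2.778 + 7.111 = 12.111; σ = 3.480 days.
D = μ + z·σ = 22 + 1.036·3.480 = 25.6 days

25.6 days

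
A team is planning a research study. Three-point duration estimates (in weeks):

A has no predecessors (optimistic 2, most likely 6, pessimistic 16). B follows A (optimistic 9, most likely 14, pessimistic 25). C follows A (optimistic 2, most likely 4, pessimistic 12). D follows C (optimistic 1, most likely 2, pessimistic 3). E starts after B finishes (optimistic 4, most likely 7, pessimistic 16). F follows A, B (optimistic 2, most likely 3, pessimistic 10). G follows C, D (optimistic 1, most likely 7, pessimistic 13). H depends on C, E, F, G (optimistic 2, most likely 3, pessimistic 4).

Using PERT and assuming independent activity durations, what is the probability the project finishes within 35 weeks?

0.688

te_A = (2 + 4·6 + 16)/6 = 42/6 = 7; σ²_A = ((16−2)/6)² = 5.444
te_B = (9 + 4·14 + 25)/6 = 90/6 = 15; σ²_B = ((25−9)/6)² = 7.111
te_C = (2 + 4·4 + 12)/6 = 30/6 = 5; σ²_C = ((12−2)/6)² = 2.778
te_D = (1 + 4·2 + 3)/6 = 12/6 = 2; σ²_D = ((3−1)/6)² = 0.111
te_E = (4 + 4·7 + 16)/6 = 48/6 = 8; σ²_E = ((16−4)/6)² = 4.000
te_F = (2 + 4·3 + 10)/6 = 24/6 = 4; σ²_F = ((10−2)/6)² = 1.778
te_G = (1 + 4·7 + 13)/6 = 42/6 = 7; σ²_G = ((13−1)/6)² = 4.000
te_H = (2 + 4·3 + 4)/6 = 18/6 = 3; σ²_H = ((4−2)/6)² = 0.111

Forward pass:
ES_A = 0; EF_A = 7
ES_B = 7; EF_B = 7+15 = 22
ES_C = 7; EF_C = 7+5 = 12
ES_D = 12; EF_D = 12+2 = 14
ES_E = 22; EF_E = 22+8 = 30
ES_F = max(EF_A=7, EF_B=22) = 22; EF_F = 22+4 = 26
ES_G = max(EF_C=12, EF_D=14) = 14; EF_G = 14+7 = 21
ES_H = max(EF_C=12, EF_E=30, EF_F=26, EF_G=21) = 30; EF_H = 30+3 = 33
Expected project duration μ = 33 weeks. Critical path: A → B → E → H.

Variance along critical path = 5.444 + 7.111 + 4.000 + 0.111 = 16.667; σ = √16.667 = 4.082 weeks.
Z = (35 − 33) / 4.082 = 0.490
P(T ≤ 35) = Φ(0.490) ≈ 0.688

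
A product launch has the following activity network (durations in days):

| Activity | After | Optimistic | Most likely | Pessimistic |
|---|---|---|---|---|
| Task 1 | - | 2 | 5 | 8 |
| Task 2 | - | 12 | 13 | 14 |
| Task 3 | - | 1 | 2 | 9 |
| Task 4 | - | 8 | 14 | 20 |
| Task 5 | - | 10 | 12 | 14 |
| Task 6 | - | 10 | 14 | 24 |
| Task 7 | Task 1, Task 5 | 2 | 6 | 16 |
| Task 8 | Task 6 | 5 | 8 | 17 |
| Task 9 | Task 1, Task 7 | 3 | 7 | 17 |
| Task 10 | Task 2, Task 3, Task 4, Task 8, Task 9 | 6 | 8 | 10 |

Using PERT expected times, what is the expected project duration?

te_Task 1 = (2 + 4·5 + 8)/6 = 30/6 = 5
te_Task 2 = (12 + 4·13 + 14)/6 = 78/6 = 13
te_Task 3 = (1 + 4·2 + 9)/6 = 18/6 = 3
te_Task 4 = (8 + 4·14 + 20)/6 = 84/6 = 14
te_Task 5 = (10 + 4·12 + 14)/6 = 72/6 = 12
te_Task 6 = (10 + 4·14 + 24)/6 = 90/6 = 15
te_Task 7 = (2 + 4·6 + 16)/6 = 42/6 = 7
te_Task 8 = (5 + 4·8 + 17)/6 = 54/6 = 9
te_Task 9 = (3 + 4·7 + 17)/6 = 48/6 = 8
te_Task 10 = (6 + 4·8 + 10)/6 = 48/6 = 8

Forward pass:
ES_Task 1 = 0; EF_Task 1 = 5
ES_Task 2 = 0; EF_Task 2 = 13
ES_Task 3 = 0; EF_Task 3 = 3
ES_Task 4 = 0; EF_Task 4 = 14
ES_Task 5 = 0; EF_Task 5 = 12
ES_Task 6 = 0; EF_Task 6 = 15
ES_Task 7 = max(EF_Task 1=5, EF_Task 5=12) = 12; EF_Task 7 = 12+7 = 19
ES_Task 8 = 15; EF_Task 8 = 15+9 = 24
ES_Task 9 = max(EF_Task 1=5, EF_Task 7=19) = 19; EF_Task 9 = 19+8 = 27
ES_Task 10 = max(EF_Task 2=13, EF_Task 3=3, EF_Task 4=14, EF_Task 8=24, EF_Task 9=27) = 27; EF_Task 10 = 27+8 = 35
Expected project duration μ = 35 days. Critical path: Task 5 → Task 7 → Task 9 → Task 10.

35 days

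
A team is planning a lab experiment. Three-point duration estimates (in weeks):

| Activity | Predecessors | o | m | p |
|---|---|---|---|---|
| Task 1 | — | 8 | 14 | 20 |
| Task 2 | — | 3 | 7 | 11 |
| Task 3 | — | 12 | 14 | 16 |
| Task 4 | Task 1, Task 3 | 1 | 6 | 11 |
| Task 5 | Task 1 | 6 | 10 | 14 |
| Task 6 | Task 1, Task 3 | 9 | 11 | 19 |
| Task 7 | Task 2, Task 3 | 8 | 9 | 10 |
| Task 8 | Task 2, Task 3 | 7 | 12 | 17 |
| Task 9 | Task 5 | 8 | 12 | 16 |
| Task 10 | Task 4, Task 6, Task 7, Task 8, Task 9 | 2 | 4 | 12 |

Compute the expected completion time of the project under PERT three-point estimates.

41 weeks

te_Task 1 = (8 + 4·14 + 20)/6 = 84/6 = 14
te_Task 2 = (3 + 4·7 + 11)/6 = 42/6 = 7
te_Task 3 = (12 + 4·14 + 16)/6 = 84/6 = 14
te_Task 4 = (1 + 4·6 + 11)/6 = 36/6 = 6
te_Task 5 = (6 + 4·10 + 14)/6 = 60/6 = 10
te_Task 6 = (9 + 4·11 + 19)/6 = 72/6 = 12
te_Task 7 = (8 + 4·9 + 10)/6 = 54/6 = 9
te_Task 8 = (7 + 4·12 + 17)/6 = 72/6 = 12
te_Task 9 = (8 + 4·12 + 16)/6 = 72/6 = 12
te_Task 10 = (2 + 4·4 + 12)/6 = 30/6 = 5

Forward pass:
ES_Task 1 = 0; EF_Task 1 = 14
ES_Task 2 = 0; EF_Task 2 = 7
ES_Task 3 = 0; EF_Task 3 = 14
ES_Task 4 = max(EF_Task 1=14, EF_Task 3=14) = 14; EF_Task 4 = 14+6 = 20
ES_Task 5 = 14; EF_Task 5 = 14+10 = 24
ES_Task 6 = max(EF_Task 1=14, EF_Task 3=14) = 14; EF_Task 6 = 14+12 = 26
ES_Task 7 = max(EF_Task 2=7, EF_Task 3=14) = 14; EF_Task 7 = 14+9 = 23
ES_Task 8 = max(EF_Task 2=7, EF_Task 3=14) = 14; EF_Task 8 = 14+12 = 26
ES_Task 9 = 24; EF_Task 9 = 24+12 = 36
ES_Task 10 = max(EF_Task 4=20, EF_Task 6=26, EF_Task 7=23, EF_Task 8=26, EF_Task 9=36) = 36; EF_Task 10 = 36+5 = 41
Expected project duration μ = 41 weeks. Critical path: Task 1 → Task 5 → Task 9 → Task 10.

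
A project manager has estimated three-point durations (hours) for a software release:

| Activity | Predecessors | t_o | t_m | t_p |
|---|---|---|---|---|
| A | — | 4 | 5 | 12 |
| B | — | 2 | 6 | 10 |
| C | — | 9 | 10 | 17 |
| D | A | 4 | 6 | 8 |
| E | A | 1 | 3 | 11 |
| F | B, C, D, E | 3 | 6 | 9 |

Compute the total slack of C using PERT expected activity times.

1 hours

te_A = (4 + 4·5 + 12)/6 = 36/6 = 6
te_B = (2 + 4·6 + 10)/6 = 36/6 = 6
te_C = (9 + 4·10 + 17)/6 = 66/6 = 11
te_D = (4 + 4·6 + 8)/6 = 36/6 = 6
te_E = (1 + 4·3 + 11)/6 = 24/6 = 4
te_F = (3 + 4·6 + 9)/6 = 36/6 = 6

Forward pass:
ES_A = 0; EF_A = 6
ES_B = 0; EF_B = 6
ES_C = 0; EF_C = 11
ES_D = 6; EF_D = 6+6 = 12
ES_E = 6; EF_E = 6+4 = 10
ES_F = max(EF_B=6, EF_C=11, EF_D=12, EF_E=10) = 12; EF_F = 12+6 = 18
Expected project duration μ = 18 hours. Critical path: A → D → F.

Backward pass:
LF_F = 18; LS_F = 18−6 = 12
LF_E = LS_F = 12; LS_E = 12−4 = 8
LF_D = LS_F = 12; LS_D = 12−6 = 6
LF_C = LS_F = 12; LS_C = 12−11 = 1
LF_B = LS_F = 12; LS_B = 12−6 = 6
LF_A = min(LS_D=6, LS_E=8) = 6; LS_A = 6−6 = 0
Slack_C = LS_C − ES_C = 1 − 0 = 1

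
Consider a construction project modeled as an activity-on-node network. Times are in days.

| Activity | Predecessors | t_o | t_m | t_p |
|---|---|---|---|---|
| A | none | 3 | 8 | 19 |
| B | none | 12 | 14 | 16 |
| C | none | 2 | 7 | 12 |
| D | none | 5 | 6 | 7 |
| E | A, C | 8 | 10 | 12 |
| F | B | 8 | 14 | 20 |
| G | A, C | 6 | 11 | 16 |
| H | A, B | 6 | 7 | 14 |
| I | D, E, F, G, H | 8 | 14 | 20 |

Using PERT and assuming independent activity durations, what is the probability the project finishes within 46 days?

te_A = (3 + 4·8 + 19)/6 = 54/6 = 9; σ²_A = ((19−3)/6)² = 7.111
te_B = (12 + 4·14 + 16)/6 = 84/6 = 14; σ²_B = ((16−12)/6)² = 0.444
te_C = (2 + 4·7 + 12)/6 = 42/6 = 7; σ²_C = ((12−2)/6)² = 2.778
te_D = (5 + 4·6 + 7)/6 = 36/6 = 6; σ²_D = ((7−5)/6)² = 0.111
te_E = (8 + 4·10 + 12)/6 = 60/6 = 10; σ²_E = ((12−8)/6)² = 0.444
te_F = (8 + 4·14 + 20)/6 = 84/6 = 14; σ²_F = ((20−8)/6)² = 4.000
te_G = (6 + 4·11 + 16)/6 = 66/6 = 11; σ²_G = ((16−6)/6)² = 2.778
te_H = (6 + 4·7 + 14)/6 = 48/6 = 8; σ²_H = ((14−6)/6)² = 1.778
te_I = (8 + 4·14 + 20)/6 = 84/6 = 14; σ²_I = ((20−8)/6)² = 4.000

Forward pass:
ES_A = 0; EF_A = 9
ES_B = 0; EF_B = 14
ES_C = 0; EF_C = 7
ES_D = 0; EF_D = 6
ES_E = max(EF_A=9, EF_C=7) = 9; EF_E = 9+10 = 19
ES_F = 14; EF_F = 14+14 = 28
ES_G = max(EF_A=9, EF_C=7) = 9; EF_G = 9+11 = 20
ES_H = max(EF_A=9, EF_B=14) = 14; EF_H = 14+8 = 22
ES_I = max(EF_D=6, EF_E=19, EF_F=28, EF_G=20, EF_H=22) = 28; EF_I = 28+14 = 42
Expected project duration μ = 42 days. Critical path: B → F → I.

Variance along critical path = 0.444 + 4.000 + 4.000 = 8.444; σ = √8.444 = 2.906 days.
Z = (46 − 42) / 2.906 = 1.376
P(T ≤ 46) = Φ(1.376) ≈ 0.916

0.916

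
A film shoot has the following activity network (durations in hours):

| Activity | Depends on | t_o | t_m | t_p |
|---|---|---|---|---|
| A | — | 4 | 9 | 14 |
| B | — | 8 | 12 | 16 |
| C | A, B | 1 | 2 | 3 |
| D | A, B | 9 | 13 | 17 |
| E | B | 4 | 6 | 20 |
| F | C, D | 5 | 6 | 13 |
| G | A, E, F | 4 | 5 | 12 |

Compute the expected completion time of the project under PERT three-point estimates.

38 hours

te_A = (4 + 4·9 + 14)/6 = 54/6 = 9
te_B = (8 + 4·12 + 16)/6 = 72/6 = 12
te_C = (1 + 4·2 + 3)/6 = 12/6 = 2
te_D = (9 + 4·13 + 17)/6 = 78/6 = 13
te_E = (4 + 4·6 + 20)/6 = 48/6 = 8
te_F = (5 + 4·6 + 13)/6 = 42/6 = 7
te_G = (4 + 4·5 + 12)/6 = 36/6 = 6

Forward pass:
ES_A = 0; EF_A = 9
ES_B = 0; EF_B = 12
ES_C = max(EF_A=9, EF_B=12) = 12; EF_C = 12+2 = 14
ES_D = max(EF_A=9, EF_B=12) = 12; EF_D = 12+13 = 25
ES_E = 12; EF_E = 12+8 = 20
ES_F = max(EF_C=14, EF_D=25) = 25; EF_F = 25+7 = 32
ES_G = max(EF_A=9, EF_E=20, EF_F=32) = 32; EF_G = 32+6 = 38
Expected project duration μ = 38 hours. Critical path: B → D → F → G.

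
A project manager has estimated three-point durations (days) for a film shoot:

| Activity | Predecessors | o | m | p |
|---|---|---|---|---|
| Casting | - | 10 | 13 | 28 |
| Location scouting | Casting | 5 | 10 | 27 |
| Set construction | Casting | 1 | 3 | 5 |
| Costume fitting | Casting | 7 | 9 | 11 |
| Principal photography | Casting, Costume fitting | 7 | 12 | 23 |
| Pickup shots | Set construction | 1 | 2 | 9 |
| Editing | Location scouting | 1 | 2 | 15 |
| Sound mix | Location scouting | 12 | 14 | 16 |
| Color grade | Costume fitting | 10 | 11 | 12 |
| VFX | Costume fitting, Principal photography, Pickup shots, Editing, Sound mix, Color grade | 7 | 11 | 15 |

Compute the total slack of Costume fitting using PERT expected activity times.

te_Casting = (10 + 4·13 + 28)/6 = 90/6 = 15
te_Location scouting = (5 + 4·10 + 27)/6 = 72/6 = 12
te_Set construction = (1 + 4·3 + 5)/6 = 18/6 = 3
te_Costume fitting = (7 + 4·9 + 11)/6 = 54/6 = 9
te_Principal photography = (7 + 4·12 + 23)/6 = 78/6 = 13
te_Pickup shots = (1 + 4·2 + 9)/6 = 18/6 = 3
te_Editing = (1 + 4·2 + 15)/6 = 24/6 = 4
te_Sound mix = (12 + 4·14 + 16)/6 = 84/6 = 14
te_Color grade = (10 + 4·11 + 12)/6 = 66/6 = 11
te_VFX = (7 + 4·11 + 15)/6 = 66/6 = 11

Forward pass:
ES_Casting = 0; EF_Casting = 15
ES_Location scouting = 15; EF_Location scouting = 15+12 = 27
ES_Set construction = 15; EF_Set construction = 15+3 = 18
ES_Costume fitting = 15; EF_Costume fitting = 15+9 = 24
ES_Principal photography = max(EF_Casting=15, EF_Costume fitting=24) = 24; EF_Principal photography = 24+13 = 37
ES_Pickup shots = 18; EF_Pickup shots = 18+3 = 21
ES_Editing = 27; EF_Editing = 27+4 = 31
ES_Sound mix = 27; EF_Sound mix = 27+14 = 41
ES_Color grade = 24; EF_Color grade = 24+11 = 35
ES_VFX = max(EF_Costume fitting=24, EF_Principal photography=37, EF_Pickup shots=21, EF_Editing=31, EF_Sound mix=41, EF_Color grade=35) = 41; EF_VFX = 41+11 = 52
Expected project duration μ = 52 days. Critical path: Casting → Location scouting → Sound mix → VFX.

Backward pass:
LF_VFX = 52; LS_VFX = 52−11 = 41
LF_Color grade = LS_VFX = 41; LS_Color grade = 41−11 = 30
LF_Sound mix = LS_VFX = 41; LS_Sound mix = 41−14 = 27
LF_Editing = LS_VFX = 41; LS_Editing = 41−4 = 37
LF_Pickup shots = LS_VFX = 41; LS_Pickup shots = 41−3 = 38
LF_Principal photography = LS_VFX = 41; LS_Principal photography = 41−13 = 28
LF_Costume fitting = min(LS_Principal photography=28, LS_Color grade=30, LS_VFX=41) = 28; LS_Costume fitting = 28−9 = 19
LF_Set construction = LS_Pickup shots = 38; LS_Set construction = 38−3 = 35
LF_Location scouting = min(LS_Editing=37, LS_Sound mix=27) = 27; LS_Location scouting = 27−12 = 15
LF_Casting = min(LS_Location scouting=15, LS_Set construction=35, LS_Costume fitting=19, LS_Principal photography=28) = 15; LS_Casting = 15−15 = 0
Slack_Costume fitting = LS_Costume fitting − ES_Costume fitting = 19 − 15 = 4

4 days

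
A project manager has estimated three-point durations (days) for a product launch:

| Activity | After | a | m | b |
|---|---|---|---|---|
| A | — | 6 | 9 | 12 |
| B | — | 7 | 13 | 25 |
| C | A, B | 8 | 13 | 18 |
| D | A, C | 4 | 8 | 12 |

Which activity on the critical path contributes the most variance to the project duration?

te_A = (6 + 4·9 + 12)/6 = 54/6 = 9; σ²_A = ((12−6)/6)² = 1.000
te_B = (7 + 4·13 + 25)/6 = 84/6 = 14; σ²_B = ((25−7)/6)² = 9.000
te_C = (8 + 4·13 + 18)/6 = 78/6 = 13; σ²_C = ((18−8)/6)² = 2.778
te_D = (4 + 4·8 + 12)/6 = 48/6 = 8; σ²_D = ((12−4)/6)² = 1.778

Forward pass:
ES_A = 0; EF_A = 9
ES_B = 0; EF_B = 14
ES_C = max(EF_A=9, EF_B=14) = 14; EF_C = 14+13 = 27
ES_D = max(EF_A=9, EF_C=27) = 27; EF_D = 27+8 = 35
Expected project duration μ = 35 days. Critical path: B → C → D.

Variances on critical path: σ²_B=9.000, σ²_C=2.778, σ²_D=1.778.
Largest is σ²_B = 9.000.

B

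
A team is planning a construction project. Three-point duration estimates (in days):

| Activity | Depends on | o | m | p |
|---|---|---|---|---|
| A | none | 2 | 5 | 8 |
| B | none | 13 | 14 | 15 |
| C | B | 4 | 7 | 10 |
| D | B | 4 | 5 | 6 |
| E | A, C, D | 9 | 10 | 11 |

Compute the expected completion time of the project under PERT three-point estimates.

te_A = (2 + 4·5 + 8)/6 = 30/6 = 5
te_B = (13 + 4·14 + 15)/6 = 84/6 = 14
te_C = (4 + 4·7 + 10)/6 = 42/6 = 7
te_D = (4 + 4·5 + 6)/6 = 30/6 = 5
te_E = (9 + 4·10 + 11)/6 = 60/6 = 10

Forward pass:
ES_A = 0; EF_A = 5
ES_B = 0; EF_B = 14
ES_C = 14; EF_C = 14+7 = 21
ES_D = 14; EF_D = 14+5 = 19
ES_E = max(EF_A=5, EF_C=21, EF_D=19) = 21; EF_E = 21+10 = 31
Expected project duration μ = 31 days. Critical path: B → C → E.

31 days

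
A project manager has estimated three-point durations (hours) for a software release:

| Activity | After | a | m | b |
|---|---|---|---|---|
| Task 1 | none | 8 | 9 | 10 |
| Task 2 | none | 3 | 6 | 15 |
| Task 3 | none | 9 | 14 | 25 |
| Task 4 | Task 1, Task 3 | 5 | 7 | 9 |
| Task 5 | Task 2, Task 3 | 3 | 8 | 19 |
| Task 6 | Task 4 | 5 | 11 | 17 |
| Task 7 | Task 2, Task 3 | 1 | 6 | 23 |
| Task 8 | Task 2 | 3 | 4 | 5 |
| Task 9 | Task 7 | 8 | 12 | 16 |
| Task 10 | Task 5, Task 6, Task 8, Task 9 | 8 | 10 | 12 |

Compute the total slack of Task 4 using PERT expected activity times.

te_Task 1 = (8 + 4·9 + 10)/6 = 54/6 = 9
te_Task 2 = (3 + 4·6 + 15)/6 = 42/6 = 7
te_Task 3 = (9 + 4·14 + 25)/6 = 90/6 = 15
te_Task 4 = (5 + 4·7 + 9)/6 = 42/6 = 7
te_Task 5 = (3 + 4·8 + 19)/6 = 54/6 = 9
te_Task 6 = (5 + 4·11 + 17)/6 = 66/6 = 11
te_Task 7 = (1 + 4·6 + 23)/6 = 48/6 = 8
te_Task 8 = (3 + 4·4 + 5)/6 = 24/6 = 4
te_Task 9 = (8 + 4·12 + 16)/6 = 72/6 = 12
te_Task 10 = (8 + 4·10 + 12)/6 = 60/6 = 10

Forward pass:
ES_Task 1 = 0; EF_Task 1 = 9
ES_Task 2 = 0; EF_Task 2 = 7
ES_Task 3 = 0; EF_Task 3 = 15
ES_Task 4 = max(EF_Task 1=9, EF_Task 3=15) = 15; EF_Task 4 = 15+7 = 22
ES_Task 5 = max(EF_Task 2=7, EF_Task 3=15) = 15; EF_Task 5 = 15+9 = 24
ES_Task 6 = 22; EF_Task 6 = 22+11 = 33
ES_Task 7 = max(EF_Task 2=7, EF_Task 3=15) = 15; EF_Task 7 = 15+8 = 23
ES_Task 8 = 7; EF_Task 8 = 7+4 = 11
ES_Task 9 = 23; EF_Task 9 = 23+12 = 35
ES_Task 10 = max(EF_Task 5=24, EF_Task 6=33, EF_Task 8=11, EF_Task 9=35) = 35; EF_Task 10 = 35+10 = 45
Expected project duration μ = 45 hours. Critical path: Task 3 → Task 7 → Task 9 → Task 10.

Backward pass:
LF_Task 10 = 45; LS_Task 10 = 45−10 = 35
LF_Task 9 = LS_Task 10 = 35; LS_Task 9 = 35−12 = 23
LF_Task 8 = LS_Task 10 = 35; LS_Task 8 = 35−4 = 31
LF_Task 7 = LS_Task 9 = 23; LS_Task 7 = 23−8 = 15
LF_Task 6 = LS_Task 10 = 35; LS_Task 6 = 35−11 = 24
LF_Task 5 = LS_Task 10 = 35; LS_Task 5 = 35−9 = 26
LF_Task 4 = LS_Task 6 = 24; LS_Task 4 = 24−7 = 17
LF_Task 3 = min(LS_Task 4=17, LS_Task 5=26, LS_Task 7=15) = 15; LS_Task 3 = 15−15 = 0
LF_Task 2 = min(LS_Task 5=26, LS_Task 7=15, LS_Task 8=31) = 15; LS_Task 2 = 15−7 = 8
LF_Task 1 = LS_Task 4 = 17; LS_Task 1 = 17−9 = 8
Slack_Task 4 = LS_Task 4 − ES_Task 4 = 17 − 15 = 2

2 hours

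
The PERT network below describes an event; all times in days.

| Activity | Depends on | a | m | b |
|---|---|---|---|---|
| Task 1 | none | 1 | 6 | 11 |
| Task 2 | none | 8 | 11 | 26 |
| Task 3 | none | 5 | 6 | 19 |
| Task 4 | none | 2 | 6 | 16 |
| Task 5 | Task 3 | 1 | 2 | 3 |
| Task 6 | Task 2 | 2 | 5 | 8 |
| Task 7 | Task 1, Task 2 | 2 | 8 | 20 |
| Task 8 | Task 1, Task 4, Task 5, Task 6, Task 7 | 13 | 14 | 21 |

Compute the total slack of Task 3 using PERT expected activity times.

te_Task 1 = (1 + 4·6 + 11)/6 = 36/6 = 6
te_Task 2 = (8 + 4·11 + 26)/6 = 78/6 = 13
te_Task 3 = (5 + 4·6 + 19)/6 = 48/6 = 8
te_Task 4 = (2 + 4·6 + 16)/6 = 42/6 = 7
te_Task 5 = (1 + 4·2 + 3)/6 = 12/6 = 2
te_Task 6 = (2 + 4·5 + 8)/6 = 30/6 = 5
te_Task 7 = (2 + 4·8 + 20)/6 = 54/6 = 9
te_Task 8 = (13 + 4·14 + 21)/6 = 90/6 = 15

Forward pass:
ES_Task 1 = 0; EF_Task 1 = 6
ES_Task 2 = 0; EF_Task 2 = 13
ES_Task 3 = 0; EF_Task 3 = 8
ES_Task 4 = 0; EF_Task 4 = 7
ES_Task 5 = 8; EF_Task 5 = 8+2 = 10
ES_Task 6 = 13; EF_Task 6 = 13+5 = 18
ES_Task 7 = max(EF_Task 1=6, EF_Task 2=13) = 13; EF_Task 7 = 13+9 = 22
ES_Task 8 = max(EF_Task 1=6, EF_Task 4=7, EF_Task 5=10, EF_Task 6=18, EF_Task 7=22) = 22; EF_Task 8 = 22+15 = 37
Expected project duration μ = 37 days. Critical path: Task 2 → Task 7 → Task 8.

Backward pass:
LF_Task 8 = 37; LS_Task 8 = 37−15 = 22
LF_Task 7 = LS_Task 8 = 22; LS_Task 7 = 22−9 = 13
LF_Task 6 = LS_Task 8 = 22; LS_Task 6 = 22−5 = 17
LF_Task 5 = LS_Task 8 = 22; LS_Task 5 = 22−2 = 20
LF_Task 4 = LS_Task 8 = 22; LS_Task 4 = 22−7 = 15
LF_Task 3 = LS_Task 5 = 20; LS_Task 3 = 20−8 = 12
LF_Task 2 = min(LS_Task 6=17, LS_Task 7=13) = 13; LS_Task 2 = 13−13 = 0
LF_Task 1 = min(LS_Task 7=13, LS_Task 8=22) = 13; LS_Task 1 = 13−6 = 7
Slack_Task 3 = LS_Task 3 − ES_Task 3 = 12 − 0 = 12

12 days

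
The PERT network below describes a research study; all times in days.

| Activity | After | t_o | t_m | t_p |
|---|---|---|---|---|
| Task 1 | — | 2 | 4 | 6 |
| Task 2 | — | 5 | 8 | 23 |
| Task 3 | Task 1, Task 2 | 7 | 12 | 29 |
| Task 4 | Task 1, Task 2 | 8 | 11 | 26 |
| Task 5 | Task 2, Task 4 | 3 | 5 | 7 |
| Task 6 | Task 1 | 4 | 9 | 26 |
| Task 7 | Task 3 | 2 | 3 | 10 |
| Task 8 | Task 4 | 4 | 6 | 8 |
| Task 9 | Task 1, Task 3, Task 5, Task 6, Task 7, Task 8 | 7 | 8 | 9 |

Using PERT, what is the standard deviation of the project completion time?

te_Task 1 = (2 + 4·4 + 6)/6 = 24/6 = 4; σ²_Task 1 = ((6−2)/6)² = 0.444
te_Task 2 = (5 + 4·8 + 23)/6 = 60/6 = 10; σ²_Task 2 = ((23−5)/6)² = 9.000
te_Task 3 = (7 + 4·12 + 29)/6 = 84/6 = 14; σ²_Task 3 = ((29−7)/6)² = 13.444
te_Task 4 = (8 + 4·11 + 26)/6 = 78/6 = 13; σ²_Task 4 = ((26−8)/6)² = 9.000
te_Task 5 = (3 + 4·5 + 7)/6 = 30/6 = 5; σ²_Task 5 = ((7−3)/6)² = 0.444
te_Task 6 = (4 + 4·9 + 26)/6 = 66/6 = 11; σ²_Task 6 = ((26−4)/6)² = 13.444
te_Task 7 = (2 + 4·3 + 10)/6 = 24/6 = 4; σ²_Task 7 = ((10−2)/6)² = 1.778
te_Task 8 = (4 + 4·6 + 8)/6 = 36/6 = 6; σ²_Task 8 = ((8−4)/6)² = 0.444
te_Task 9 = (7 + 4·8 + 9)/6 = 48/6 = 8; σ²_Task 9 = ((9−7)/6)² = 0.111

Forward pass:
ES_Task 1 = 0; EF_Task 1 = 4
ES_Task 2 = 0; EF_Task 2 = 10
ES_Task 3 = max(EF_Task 1=4, EF_Task 2=10) = 10; EF_Task 3 = 10+14 = 24
ES_Task 4 = max(EF_Task 1=4, EF_Task 2=10) = 10; EF_Task 4 = 10+13 = 23
ES_Task 5 = max(EF_Task 2=10, EF_Task 4=23) = 23; EF_Task 5 = 23+5 = 28
ES_Task 6 = 4; EF_Task 6 = 4+11 = 15
ES_Task 7 = 24; EF_Task 7 = 24+4 = 28
ES_Task 8 = 23; EF_Task 8 = 23+6 = 29
ES_Task 9 = max(EF_Task 1=4, EF_Task 3=24, EF_Task 5=28, EF_Task 6=15, EF_Task 7=28, EF_Task 8=29) = 29; EF_Task 9 = 29+8 = 37
Expected project duration μ = 37 days. Critical path: Task 2 → Task 4 → Task 8 → Task 9.

Variance along critical path = 9.000 + 9.000 + 0.444 + 0.111 = 18.556
σ = √18.556 = 4.308 days

4.31 days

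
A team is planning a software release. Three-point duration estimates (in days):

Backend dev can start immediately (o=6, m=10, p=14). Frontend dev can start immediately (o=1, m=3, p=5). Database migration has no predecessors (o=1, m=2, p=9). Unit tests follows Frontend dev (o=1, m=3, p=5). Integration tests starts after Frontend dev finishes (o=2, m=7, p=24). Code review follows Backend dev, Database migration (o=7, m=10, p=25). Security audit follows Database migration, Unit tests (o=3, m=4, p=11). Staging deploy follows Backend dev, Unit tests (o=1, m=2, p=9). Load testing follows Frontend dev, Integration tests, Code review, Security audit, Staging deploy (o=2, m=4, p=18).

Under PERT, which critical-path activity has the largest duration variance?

te_Backend dev = (6 + 4·10 + 14)/6 = 60/6 = 10; σ²_Backend dev = ((14−6)/6)² = 1.778
te_Frontend dev = (1 + 4·3 + 5)/6 = 18/6 = 3; σ²_Frontend dev = ((5−1)/6)² = 0.444
te_Database migration = (1 + 4·2 + 9)/6 = 18/6 = 3; σ²_Database migration = ((9−1)/6)² = 1.778
te_Unit tests = (1 + 4·3 + 5)/6 = 18/6 = 3; σ²_Unit tests = ((5−1)/6)² = 0.444
te_Integration tests = (2 + 4·7 + 24)/6 = 54/6 = 9; σ²_Integration tests = ((24−2)/6)² = 13.444
te_Code review = (7 + 4·10 + 25)/6 = 72/6 = 12; σ²_Code review = ((25−7)/6)² = 9.000
te_Security audit = (3 + 4·4 + 11)/6 = 30/6 = 5; σ²_Security audit = ((11−3)/6)² = 1.778
te_Staging deploy = (1 + 4·2 + 9)/6 = 18/6 = 3; σ²_Staging deploy = ((9−1)/6)² = 1.778
te_Load testing = (2 + 4·4 + 18)/6 = 36/6 = 6; σ²_Load testing = ((18−2)/6)² = 7.111

Forward pass:
ES_Backend dev = 0; EF_Backend dev = 10
ES_Frontend dev = 0; EF_Frontend dev = 3
ES_Database migration = 0; EF_Database migration = 3
ES_Unit tests = 3; EF_Unit tests = 3+3 = 6
ES_Integration tests = 3; EF_Integration tests = 3+9 = 12
ES_Code review = max(EF_Backend dev=10, EF_Database migration=3) = 10; EF_Code review = 10+12 = 22
ES_Security audit = max(EF_Database migration=3, EF_Unit tests=6) = 6; EF_Security audit = 6+5 = 11
ES_Staging deploy = max(EF_Backend dev=10, EF_Unit tests=6) = 10; EF_Staging deploy = 10+3 = 13
ES_Load testing = max(EF_Frontend dev=3, EF_Integration tests=12, EF_Code review=22, EF_Security audit=11, EF_Staging deploy=13) = 22; EF_Load testing = 22+6 = 28
Expected project duration μ = 28 days. Critical path: Backend dev → Code review → Load testing.

Variances on critical path: σ²_Backend dev=1.778, σ²_Code review=9.000, σ²_Load testing=7.111.
Largest is σ²_Code review = 9.000.

Code review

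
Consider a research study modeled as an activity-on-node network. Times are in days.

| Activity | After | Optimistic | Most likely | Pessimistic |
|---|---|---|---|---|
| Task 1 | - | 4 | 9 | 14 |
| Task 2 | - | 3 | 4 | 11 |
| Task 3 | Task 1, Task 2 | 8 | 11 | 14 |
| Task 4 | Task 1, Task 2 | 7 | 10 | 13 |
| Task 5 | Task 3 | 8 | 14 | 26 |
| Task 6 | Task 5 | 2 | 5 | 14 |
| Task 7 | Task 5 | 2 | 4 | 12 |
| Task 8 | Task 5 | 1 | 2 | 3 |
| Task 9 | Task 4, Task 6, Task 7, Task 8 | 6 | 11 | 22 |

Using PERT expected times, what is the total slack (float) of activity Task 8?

te_Task 1 = (4 + 4·9 + 14)/6 = 54/6 = 9
te_Task 2 = (3 + 4·4 + 11)/6 = 30/6 = 5
te_Task 3 = (8 + 4·11 + 14)/6 = 66/6 = 11
te_Task 4 = (7 + 4·10 + 13)/6 = 60/6 = 10
te_Task 5 = (8 + 4·14 + 26)/6 = 90/6 = 15
te_Task 6 = (2 + 4·5 + 14)/6 = 36/6 = 6
te_Task 7 = (2 + 4·4 + 12)/6 = 30/6 = 5
te_Task 8 = (1 + 4·2 + 3)/6 = 12/6 = 2
te_Task 9 = (6 + 4·11 + 22)/6 = 72/6 = 12

Forward pass:
ES_Task 1 = 0; EF_Task 1 = 9
ES_Task 2 = 0; EF_Task 2 = 5
ES_Task 3 = max(EF_Task 1=9, EF_Task 2=5) = 9; EF_Task 3 = 9+11 = 20
ES_Task 4 = max(EF_Task 1=9, EF_Task 2=5) = 9; EF_Task 4 = 9+10 = 19
ES_Task 5 = 20; EF_Task 5 = 20+15 = 35
ES_Task 6 = 35; EF_Task 6 = 35+6 = 41
ES_Task 7 = 35; EF_Task 7 = 35+5 = 40
ES_Task 8 = 35; EF_Task 8 = 35+2 = 37
ES_Task 9 = max(EF_Task 4=19, EF_Task 6=41, EF_Task 7=40, EF_Task 8=37) = 41; EF_Task 9 = 41+12 = 53
Expected project duration μ = 53 days. Critical path: Task 1 → Task 3 → Task 5 → Task 6 → Task 9.

Backward pass:
LF_Task 9 = 53; LS_Task 9 = 53−12 = 41
LF_Task 8 = LS_Task 9 = 41; LS_Task 8 = 41−2 = 39
LF_Task 7 = LS_Task 9 = 41; LS_Task 7 = 41−5 = 36
LF_Task 6 = LS_Task 9 = 41; LS_Task 6 = 41−6 = 35
LF_Task 5 = min(LS_Task 6=35, LS_Task 7=36, LS_Task 8=39) = 35; LS_Task 5 = 35−15 = 20
LF_Task 4 = LS_Task 9 = 41; LS_Task 4 = 41−10 = 31
LF_Task 3 = LS_Task 5 = 20; LS_Task 3 = 20−11 = 9
LF_Task 2 = min(LS_Task 3=9, LS_Task 4=31) = 9; LS_Task 2 = 9−5 = 4
LF_Task 1 = min(LS_Task 3=9, LS_Task 4=31) = 9; LS_Task 1 = 9−9 = 0
Slack_Task 8 = LS_Task 8 − ES_Task 8 = 39 − 35 = 4

4 days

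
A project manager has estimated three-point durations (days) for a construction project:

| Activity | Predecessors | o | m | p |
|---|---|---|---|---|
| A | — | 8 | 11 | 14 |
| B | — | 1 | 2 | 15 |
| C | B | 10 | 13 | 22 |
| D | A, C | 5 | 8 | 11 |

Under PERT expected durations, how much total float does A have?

7 days

te_A = (8 + 4·11 + 14)/6 = 66/6 = 11
te_B = (1 + 4·2 + 15)/6 = 24/6 = 4
te_C = (10 + 4·13 + 22)/6 = 84/6 = 14
te_D = (5 + 4·8 + 11)/6 = 48/6 = 8

Forward pass:
ES_A = 0; EF_A = 11
ES_B = 0; EF_B = 4
ES_C = 4; EF_C = 4+14 = 18
ES_D = max(EF_A=11, EF_C=18) = 18; EF_D = 18+8 = 26
Expected project duration μ = 26 days. Critical path: B → C → D.

Backward pass:
LF_D = 26; LS_D = 26−8 = 18
LF_C = LS_D = 18; LS_C = 18−14 = 4
LF_B = LS_C = 4; LS_B = 4−4 = 0
LF_A = LS_D = 18; LS_A = 18−11 = 7
Slack_A = LS_A − ES_A = 7 − 0 = 7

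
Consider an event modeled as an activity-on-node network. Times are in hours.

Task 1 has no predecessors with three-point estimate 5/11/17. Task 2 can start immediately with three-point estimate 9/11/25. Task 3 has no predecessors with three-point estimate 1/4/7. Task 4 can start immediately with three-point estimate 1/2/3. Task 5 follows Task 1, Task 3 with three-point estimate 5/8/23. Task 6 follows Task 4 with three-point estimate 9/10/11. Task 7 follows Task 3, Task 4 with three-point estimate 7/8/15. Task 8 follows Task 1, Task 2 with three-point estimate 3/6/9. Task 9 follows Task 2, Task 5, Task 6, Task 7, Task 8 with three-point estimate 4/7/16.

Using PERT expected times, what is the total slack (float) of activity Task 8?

te_Task 1 = (5 + 4·11 + 17)/6 = 66/6 = 11
te_Task 2 = (9 + 4·11 + 25)/6 = 78/6 = 13
te_Task 3 = (1 + 4·4 + 7)/6 = 24/6 = 4
te_Task 4 = (1 + 4·2 + 3)/6 = 12/6 = 2
te_Task 5 = (5 + 4·8 + 23)/6 = 60/6 = 10
te_Task 6 = (9 + 4·10 + 11)/6 = 60/6 = 10
te_Task 7 = (7 + 4·8 + 15)/6 = 54/6 = 9
te_Task 8 = (3 + 4·6 + 9)/6 = 36/6 = 6
te_Task 9 = (4 + 4·7 + 16)/6 = 48/6 = 8

Forward pass:
ES_Task 1 = 0; EF_Task 1 = 11
ES_Task 2 = 0; EF_Task 2 = 13
ES_Task 3 = 0; EF_Task 3 = 4
ES_Task 4 = 0; EF_Task 4 = 2
ES_Task 5 = max(EF_Task 1=11, EF_Task 3=4) = 11; EF_Task 5 = 11+10 = 21
ES_Task 6 = 2; EF_Task 6 = 2+10 = 12
ES_Task 7 = max(EF_Task 3=4, EF_Task 4=2) = 4; EF_Task 7 = 4+9 = 13
ES_Task 8 = max(EF_Task 1=11, EF_Task 2=13) = 13; EF_Task 8 = 13+6 = 19
ES_Task 9 = max(EF_Task 2=13, EF_Task 5=21, EF_Task 6=12, EF_Task 7=13, EF_Task 8=19) = 21; EF_Task 9 = 21+8 = 29
Expected project duration μ = 29 hours. Critical path: Task 1 → Task 5 → Task 9.

Backward pass:
LF_Task 9 = 29; LS_Task 9 = 29−8 = 21
LF_Task 8 = LS_Task 9 = 21; LS_Task 8 = 21−6 = 15
LF_Task 7 = LS_Task 9 = 21; LS_Task 7 = 21−9 = 12
LF_Task 6 = LS_Task 9 = 21; LS_Task 6 = 21−10 = 11
LF_Task 5 = LS_Task 9 = 21; LS_Task 5 = 21−10 = 11
LF_Task 4 = min(LS_Task 6=11, LS_Task 7=12) = 11; LS_Task 4 = 11−2 = 9
LF_Task 3 = min(LS_Task 5=11, LS_Task 7=12) = 11; LS_Task 3 = 11−4 = 7
LF_Task 2 = min(LS_Task 8=15, LS_Task 9=21) = 15; LS_Task 2 = 15−13 = 2
LF_Task 1 = min(LS_Task 5=11, LS_Task 8=15) = 11; LS_Task 1 = 11−11 = 0
Slack_Task 8 = LS_Task 8 − ES_Task 8 = 15 − 13 = 2

2 hours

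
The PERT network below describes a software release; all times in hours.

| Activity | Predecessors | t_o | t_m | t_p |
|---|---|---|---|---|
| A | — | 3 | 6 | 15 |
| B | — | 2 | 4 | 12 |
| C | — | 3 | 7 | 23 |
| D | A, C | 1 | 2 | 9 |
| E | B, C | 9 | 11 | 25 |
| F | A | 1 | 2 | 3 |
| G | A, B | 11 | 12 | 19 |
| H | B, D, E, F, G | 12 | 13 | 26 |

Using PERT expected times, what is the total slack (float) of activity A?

2 hours

te_A = (3 + 4·6 + 15)/6 = 42/6 = 7
te_B = (2 + 4·4 + 12)/6 = 30/6 = 5
te_C = (3 + 4·7 + 23)/6 = 54/6 = 9
te_D = (1 + 4·2 + 9)/6 = 18/6 = 3
te_E = (9 + 4·11 + 25)/6 = 78/6 = 13
te_F = (1 + 4·2 + 3)/6 = 12/6 = 2
te_G = (11 + 4·12 + 19)/6 = 78/6 = 13
te_H = (12 + 4·13 + 26)/6 = 90/6 = 15

Forward pass:
ES_A = 0; EF_A = 7
ES_B = 0; EF_B = 5
ES_C = 0; EF_C = 9
ES_D = max(EF_A=7, EF_C=9) = 9; EF_D = 9+3 = 12
ES_E = max(EF_B=5, EF_C=9) = 9; EF_E = 9+13 = 22
ES_F = 7; EF_F = 7+2 = 9
ES_G = max(EF_A=7, EF_B=5) = 7; EF_G = 7+13 = 20
ES_H = max(EF_B=5, EF_D=12, EF_E=22, EF_F=9, EF_G=20) = 22; EF_H = 22+15 = 37
Expected project duration μ = 37 hours. Critical path: C → E → H.

Backward pass:
LF_H = 37; LS_H = 37−15 = 22
LF_G = LS_H = 22; LS_G = 22−13 = 9
LF_F = LS_H = 22; LS_F = 22−2 = 20
LF_E = LS_H = 22; LS_E = 22−13 = 9
LF_D = LS_H = 22; LS_D = 22−3 = 19
LF_C = min(LS_D=19, LS_E=9) = 9; LS_C = 9−9 = 0
LF_B = min(LS_E=9, LS_G=9, LS_H=22) = 9; LS_B = 9−5 = 4
LF_A = min(LS_D=19, LS_F=20, LS_G=9) = 9; LS_A = 9−7 = 2
Slack_A = LS_A − ES_A = 2 − 0 = 2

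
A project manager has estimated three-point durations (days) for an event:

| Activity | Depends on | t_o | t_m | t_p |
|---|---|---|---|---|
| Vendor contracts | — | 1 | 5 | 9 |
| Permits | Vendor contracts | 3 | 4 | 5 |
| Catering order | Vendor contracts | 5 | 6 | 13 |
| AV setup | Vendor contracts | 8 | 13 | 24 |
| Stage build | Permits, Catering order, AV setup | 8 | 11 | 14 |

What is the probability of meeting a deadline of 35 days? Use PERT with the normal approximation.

0.944

te_Vendor contracts = (1 + 4·5 + 9)/6 = 30/6 = 5; σ²_Vendor contracts = ((9−1)/6)² = 1.778
te_Permits = (3 + 4·4 + 5)/6 = 24/6 = 4; σ²_Permits = ((5−3)/6)² = 0.111
te_Catering order = (5 + 4·6 + 13)/6 = 42/6 = 7; σ²_Catering order = ((13−5)/6)² = 1.778
te_AV setup = (8 + 4·13 + 24)/6 = 84/6 = 14; σ²_AV setup = ((24−8)/6)² = 7.111
te_Stage build = (8 + 4·11 + 14)/6 = 66/6 = 11; σ²_Stage build = ((14−8)/6)² = 1.000

Forward pass:
ES_Vendor contracts = 0; EF_Vendor contracts = 5
ES_Permits = 5; EF_Permits = 5+4 = 9
ES_Catering order = 5; EF_Catering order = 5+7 = 12
ES_AV setup = 5; EF_AV setup = 5+14 = 19
ES_Stage build = max(EF_Permits=9, EF_Catering order=12, EF_AV setup=19) = 19; EF_Stage build = 19+11 = 30
Expected project duration μ = 30 days. Critical path: Vendor contracts → AV setup → Stage build.

Variance along critical path = 1.778 + 7.111 + 1.000 = 9.889; σ = √9.889 = 3.145 days.
Z = (35 − 30) / 3.145 = 1.590
P(T ≤ 35) = Φ(1.590) ≈ 0.944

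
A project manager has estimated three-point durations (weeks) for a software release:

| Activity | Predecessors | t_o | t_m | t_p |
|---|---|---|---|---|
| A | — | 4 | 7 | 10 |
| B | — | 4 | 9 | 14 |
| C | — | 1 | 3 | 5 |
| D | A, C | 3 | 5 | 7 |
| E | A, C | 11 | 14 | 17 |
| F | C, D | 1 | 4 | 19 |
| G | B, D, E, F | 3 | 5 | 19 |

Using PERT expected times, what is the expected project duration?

te_A = (4 + 4·7 + 10)/6 = 42/6 = 7
te_B = (4 + 4·9 + 14)/6 = 54/6 = 9
te_C = (1 + 4·3 + 5)/6 = 18/6 = 3
te_D = (3 + 4·5 + 7)/6 = 30/6 = 5
te_E = (11 + 4·14 + 17)/6 = 84/6 = 14
te_F = (1 + 4·4 + 19)/6 = 36/6 = 6
te_G = (3 + 4·5 + 19)/6 = 42/6 = 7

Forward pass:
ES_A = 0; EF_A = 7
ES_B = 0; EF_B = 9
ES_C = 0; EF_C = 3
ES_D = max(EF_A=7, EF_C=3) = 7; EF_D = 7+5 = 12
ES_E = max(EF_A=7, EF_C=3) = 7; EF_E = 7+14 = 21
ES_F = max(EF_C=3, EF_D=12) = 12; EF_F = 12+6 = 18
ES_G = max(EF_B=9, EF_D=12, EF_E=21, EF_F=18) = 21; EF_G = 21+7 = 28
Expected project duration μ = 28 weeks. Critical path: A → E → G.

28 weeks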